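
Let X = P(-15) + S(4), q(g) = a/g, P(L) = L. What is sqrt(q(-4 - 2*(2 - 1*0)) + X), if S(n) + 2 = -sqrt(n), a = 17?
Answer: 13*I*sqrt(2)/4 ≈ 4.5962*I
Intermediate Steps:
S(n) = -2 - sqrt(n)
q(g) = 17/g
X = -19 (X = -15 + (-2 - sqrt(4)) = -15 + (-2 - 1*2) = -15 + (-2 - 2) = -15 - 4 = -19)
sqrt(q(-4 - 2*(2 - 1*0)) + X) = sqrt(17/(-4 - 2*(2 - 1*0)) - 19) = sqrt(17/(-4 - 2*(2 + 0)) - 19) = sqrt(17/(-4 - 2*2) - 19) = sqrt(17/(-4 - 4) - 19) = sqrt(17/(-8) - 19) = sqrt(17*(-1/8) - 19) = sqrt(-17/8 - 19) = sqrt(-169/8) = 13*I*sqrt(2)/4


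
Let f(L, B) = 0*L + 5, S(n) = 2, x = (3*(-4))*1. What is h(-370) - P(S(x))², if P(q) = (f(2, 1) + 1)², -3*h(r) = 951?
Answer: -1613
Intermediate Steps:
x = -12 (x = -12*1 = -12)
h(r) = -317 (h(r) = -⅓*951 = -317)
f(L, B) = 5 (f(L, B) = 0 + 5 = 5)
P(q) = 36 (P(q) = (5 + 1)² = 6² = 36)
h(-370) - P(S(x))² = -317 - 1*36² = -317 - 1*1296 = -317 - 1296 = -1613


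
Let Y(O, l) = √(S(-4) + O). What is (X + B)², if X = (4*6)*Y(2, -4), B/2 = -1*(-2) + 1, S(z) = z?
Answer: -1116 + 288*I*√2 ≈ -1116.0 + 407.29*I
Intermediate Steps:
B = 6 (B = 2*(-1*(-2) + 1) = 2*(2 + 1) = 2*3 = 6)
Y(O, l) = √(-4 + O)
X = 24*I*√2 (X = (4*6)*√(-4 + 2) = 24*√(-2) = 24*(I*√2) = 24*I*√2 ≈ 33.941*I)
(X + B)² = (24*I*√2 + 6)² = (6 + 24*I*√2)²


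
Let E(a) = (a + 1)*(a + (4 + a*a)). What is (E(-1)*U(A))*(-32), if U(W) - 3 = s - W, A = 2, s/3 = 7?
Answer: 0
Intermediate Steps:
s = 21 (s = 3*7 = 21)
E(a) = (1 + a)*(4 + a + a²) (E(a) = (1 + a)*(a + (4 + a²)) = (1 + a)*(4 + a + a²))
U(W) = 24 - W (U(W) = 3 + (21 - W) = 24 - W)
(E(-1)*U(A))*(-32) = ((4 + (-1)³ + 2*(-1)² + 5*(-1))*(24 - 1*2))*(-32) = ((4 - 1 + 2*1 - 5)*(24 - 2))*(-32) = ((4 - 1 + 2 - 5)*22)*(-32) = (0*22)*(-32) = 0*(-32) = 0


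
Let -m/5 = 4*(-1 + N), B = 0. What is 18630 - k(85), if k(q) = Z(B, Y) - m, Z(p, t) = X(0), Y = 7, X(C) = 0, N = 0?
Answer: 18650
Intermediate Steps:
Z(p, t) = 0
m = 20 (m = -20*(-1 + 0) = -20*(-1) = -5*(-4) = 20)
k(q) = -20 (k(q) = 0 - 1*20 = 0 - 20 = -20)
18630 - k(85) = 18630 - 1*(-20) = 18630 + 20 = 18650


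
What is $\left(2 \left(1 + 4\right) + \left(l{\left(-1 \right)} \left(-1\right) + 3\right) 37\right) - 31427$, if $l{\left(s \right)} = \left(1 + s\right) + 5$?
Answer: $-31491$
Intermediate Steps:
$l{\left(s \right)} = 6 + s$
$\left(2 \left(1 + 4\right) + \left(l{\left(-1 \right)} \left(-1\right) + 3\right) 37\right) - 31427 = \left(2 \left(1 + 4\right) + \left(\left(6 - 1\right) \left(-1\right) + 3\right) 37\right) - 31427 = \left(2 \cdot 5 + \left(5 \left(-1\right) + 3\right) 37\right) - 31427 = \left(10 + \left(-5 + 3\right) 37\right) - 31427 = \left(10 - 74\right) - 31427 = -64 - 31427 = -31491$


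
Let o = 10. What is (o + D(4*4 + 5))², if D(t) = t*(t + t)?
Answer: 795664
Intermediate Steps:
D(t) = 2*t² (D(t) = t*(2*t) = 2*t²)
(o + D(4*4 + 5))² = (10 + 2*(4*4 + 5)²)² = (10 + 2*(16 + 5)²)² = (10 + 2*21²)² = (10 + 2*441)² = (10 + 882)² = 892² = 795664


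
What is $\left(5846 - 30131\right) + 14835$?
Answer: $-9450$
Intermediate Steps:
$\left(5846 - 30131\right) + 14835 = -24285 + 14835 = -9450$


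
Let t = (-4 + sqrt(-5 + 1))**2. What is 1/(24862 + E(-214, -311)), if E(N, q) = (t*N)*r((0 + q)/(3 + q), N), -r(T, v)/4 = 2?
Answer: 22703/1406013250 + 6848*I/703006625 ≈ 1.6147e-5 + 9.741e-6*I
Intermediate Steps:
t = (-4 + 2*I)**2 (t = (-4 + sqrt(-4))**2 = (-4 + 2*I)**2 ≈ 12.0 - 16.0*I)
r(T, v) = -8 (r(T, v) = -4*2 = -8)
E(N, q) = -8*N*(12 - 16*I) (E(N, q) = ((12 - 16*I)*N)*(-8) = (N*(12 - 16*I))*(-8) = -8*N*(12 - 16*I))
1/(24862 + E(-214, -311)) = 1/(24862 - 214*(-96 + 128*I)) = 1/(24862 + (20544 - 27392*I)) = 1/(45406 - 27392*I) = (45406 + 27392*I)/2812026500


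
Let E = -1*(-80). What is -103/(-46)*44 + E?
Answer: 4106/23 ≈ 178.52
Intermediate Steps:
E = 80
-103/(-46)*44 + E = -103/(-46)*44 + 80 = -103*(-1/46)*44 + 80 = (103/46)*44 + 80 = 2266/23 + 80 = 4106/23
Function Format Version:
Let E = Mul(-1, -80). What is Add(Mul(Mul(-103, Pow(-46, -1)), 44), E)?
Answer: Rational(4106, 23) ≈ 178.52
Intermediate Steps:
E = 80
Add(Mul(Mul(-103, Pow(-46, -1)), 44), E) = Add(Mul(Mul(-103, Pow(-46, -1)), 44), 80) = Add(Mul(Mul(-103, Rational(-1, 46)), 44), 80) = Add(Mul(Rational(103, 46), 44), 80) = Add(Rational(2266, 23), 80) = Rational(4106, 23)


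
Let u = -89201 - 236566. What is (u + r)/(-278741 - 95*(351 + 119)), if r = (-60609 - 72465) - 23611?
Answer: 482452/323391 ≈ 1.4919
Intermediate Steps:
r = -156685 (r = -133074 - 23611 = -156685)
u = -325767
(u + r)/(-278741 - 95*(351 + 119)) = (-325767 - 156685)/(-278741 - 95*(351 + 119)) = -482452/(-278741 - 95*470) = -482452/(-278741 - 44650) = -482452/(-323391) = -482452*(-1/323391) = 482452/323391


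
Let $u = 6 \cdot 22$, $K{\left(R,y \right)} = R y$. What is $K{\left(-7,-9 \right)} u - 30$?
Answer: $8286$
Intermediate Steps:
$u = 132$
$K{\left(-7,-9 \right)} u - 30 = \left(-7\right) \left(-9\right) 132 - 30 = 63 \cdot 132 - 30 = 8316 - 30 = 8286$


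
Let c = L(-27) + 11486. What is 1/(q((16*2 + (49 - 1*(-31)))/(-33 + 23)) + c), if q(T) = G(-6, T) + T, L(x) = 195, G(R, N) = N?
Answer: 5/58293 ≈ 8.5774e-5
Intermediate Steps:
q(T) = 2*T (q(T) = T + T = 2*T)
c = 11681 (c = 195 + 11486 = 11681)
1/(q((16*2 + (49 - 1*(-31)))/(-33 + 23)) + c) = 1/(2*((16*2 + (49 - 1*(-31)))/(-33 + 23)) + 11681) = 1/(2*((32 + (49 + 31))/(-10)) + 11681) = 1/(2*((32 + 80)*(-1/10)) + 11681) = 1/(2*(112*(-1/10)) + 11681) = 1/(2*(-56/5) + 11681) = 1/(-112/5 + 11681) = 1/(58293/5) = 5/58293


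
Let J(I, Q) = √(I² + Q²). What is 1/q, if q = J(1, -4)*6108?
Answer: √17/103836 ≈ 3.9708e-5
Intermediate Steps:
q = 6108*√17 (q = √(1² + (-4)²)*6108 = √(1 + 16)*6108 = √17*6108 = 6108*√17 ≈ 25184.)
1/q = 1/(6108*√17) = √17/103836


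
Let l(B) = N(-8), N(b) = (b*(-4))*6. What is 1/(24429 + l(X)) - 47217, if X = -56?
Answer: -1162529756/24621 ≈ -47217.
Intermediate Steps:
N(b) = -24*b (N(b) = -4*b*6 = -24*b)
l(B) = 192 (l(B) = -24*(-8) = 192)
1/(24429 + l(X)) - 47217 = 1/(24429 + 192) - 47217 = 1/24621 - 47217 = -1162529756/24621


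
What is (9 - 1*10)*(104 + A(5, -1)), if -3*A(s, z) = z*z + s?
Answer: -102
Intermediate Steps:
A(s, z) = -s/3 - z²/3 (A(s, z) = -(z*z + s)/3 = -(z² + s)/3 = -(s + z²)/3 = -s/3 - z²/3)
(9 - 1*10)*(104 + A(5, -1)) = (9 - 1*10)*(104 + (-⅓*5 - ⅓*(-1)²)) = (9 - 10)*(104 + (-5/3 - ⅓*1)) = -(104 + (-5/3 - ⅓)) = -(104 - 2) = -1*102 = -102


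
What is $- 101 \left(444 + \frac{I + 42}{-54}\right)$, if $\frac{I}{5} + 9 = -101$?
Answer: $- \frac{1236442}{27} \approx -45794.0$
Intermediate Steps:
$I = -550$ ($I = -45 + 5 \left(-101\right) = -45 - 505 = -550$)
$- 101 \left(444 + \frac{I + 42}{-54}\right) = - 101 \left(444 + \frac{-550 + 42}{-54}\right) = - 101 \left(444 - - \frac{254}{27}\right) = - 101 \left(444 + \frac{254}{27}\right) = \left(-101\right) \frac{12242}{27} = - \frac{1236442}{27}$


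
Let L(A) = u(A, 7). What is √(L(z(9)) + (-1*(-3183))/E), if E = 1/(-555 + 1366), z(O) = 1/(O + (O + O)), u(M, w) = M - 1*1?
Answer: 25*√334551/9 ≈ 1606.7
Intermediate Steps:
u(M, w) = -1 + M (u(M, w) = M - 1 = -1 + M)
z(O) = 1/(3*O) (z(O) = 1/(O + 2*O) = 1/(3*O))
E = 1/811 ≈ 0.0012330
L(A) = -1 + A
√(L(z(9)) + (-1*(-3183))/E) = √((-1 + (⅓)/9) + (-1*(-3183))/(1/811)) = √((-1 + (⅓)*(⅑)) + 3183*811) = √((-1 + 1/27) + 2581413) = √(-26/27 + 2581413) = √(69698125/27) = 25*√334551/9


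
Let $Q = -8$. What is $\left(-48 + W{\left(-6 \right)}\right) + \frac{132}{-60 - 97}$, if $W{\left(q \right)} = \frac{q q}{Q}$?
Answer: $- \frac{16749}{314} \approx -53.341$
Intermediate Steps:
$W{\left(q \right)} = - \frac{q^{2}}{8}$ ($W{\left(q \right)} = \frac{q q}{-8} = q^{2} \left(- \frac{1}{8}\right) = - \frac{q^{2}}{8}$)
$\left(-48 + W{\left(-6 \right)}\right) + \frac{132}{-60 - 97} = \left(-48 - \frac{\left(-6\right)^{2}}{8}\right) + \frac{132}{-60 - 97} = \left(-48 - \frac{9}{2}\right) + \frac{132}{-157} = \left(-48 - \frac{9}{2}\right) + 132 \left(- \frac{1}{157}\right) = - \frac{105}{2} - \frac{132}{157} = - \frac{16749}{314}$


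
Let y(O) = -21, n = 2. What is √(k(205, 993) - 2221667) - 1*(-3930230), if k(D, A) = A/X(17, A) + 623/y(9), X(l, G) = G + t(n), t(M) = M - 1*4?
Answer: 3930230 + I*√19636965900303/2973 ≈ 3.9302e+6 + 1490.5*I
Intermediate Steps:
t(M) = -4 + M (t(M) = M - 4 = -4 + M)
X(l, G) = -2 + G (X(l, G) = G + (-4 + 2) = G - 2 = -2 + G)
k(D, A) = -89/3 + A/(-2 + A) (k(D, A) = A/(-2 + A) + 623/(-21) = A/(-2 + A) + 623*(-1/21) = A/(-2 + A) - 89/3 = -89/3 + A/(-2 + A))
√(k(205, 993) - 2221667) - 1*(-3930230) = √(2*(89 - 43*993)/(3*(-2 + 993)) - 2221667) - 1*(-3930230) = √((⅔)*(89 - 42699)/991 - 2221667) + 3930230 = √((⅔)*(1/991)*(-42610) - 2221667) + 3930230 = √(-85220/2973 - 2221667) + 3930230 = √(-6605101211/2973) + 3930230 = I*√19636965900303/2973 + 3930230 = 3930230 + I*√19636965900303/2973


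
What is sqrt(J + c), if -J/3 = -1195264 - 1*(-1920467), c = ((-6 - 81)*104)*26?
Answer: 3*I*sqrt(267873) ≈ 1552.7*I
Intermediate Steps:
c = -235248 (c = -87*104*26 = -9048*26 = -235248)
J = -2175609 (J = -3*(-1195264 - 1*(-1920467)) = -3*(-1195264 + 1920467) = -3*725203 = -2175609)
sqrt(J + c) = sqrt(-2175609 - 235248) = sqrt(-2410857) = 3*I*sqrt(267873)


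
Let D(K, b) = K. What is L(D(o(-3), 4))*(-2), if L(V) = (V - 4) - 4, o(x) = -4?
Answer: 24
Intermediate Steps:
L(V) = -8 + V (L(V) = (-4 + V) - 4 = -8 + V)
L(D(o(-3), 4))*(-2) = (-8 - 4)*(-2) = -12*(-2) = 24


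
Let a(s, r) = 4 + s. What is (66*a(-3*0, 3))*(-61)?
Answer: -16104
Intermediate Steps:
(66*a(-3*0, 3))*(-61) = (66*(4 - 3*0))*(-61) = (66*(4 + 0))*(-61) = (66*4)*(-61) = 264*(-61) = -16104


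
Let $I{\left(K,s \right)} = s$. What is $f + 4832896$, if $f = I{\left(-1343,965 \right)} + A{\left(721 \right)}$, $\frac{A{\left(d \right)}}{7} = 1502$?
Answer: $4844375$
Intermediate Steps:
$A{\left(d \right)} = 10514$ ($A{\left(d \right)} = 7 \cdot 1502 = 10514$)
$f = 11479$ ($f = 965 + 10514 = 11479$)
$f + 4832896 = 11479 + 4832896 = 4844375$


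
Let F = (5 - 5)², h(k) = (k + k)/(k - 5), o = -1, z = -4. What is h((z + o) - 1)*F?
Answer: 0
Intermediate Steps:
h(k) = 2*k/(-5 + k) (h(k) = (2*k)/(-5 + k) = 2*k/(-5 + k))
F = 0 (F = 0² = 0)
h((z + o) - 1)*F = (2*((-4 - 1) - 1)/(-5 + ((-4 - 1) - 1)))*0 = (2*(-5 - 1)/(-5 + (-5 - 1)))*0 = (2*(-6)/(-5 - 6))*0 = (2*(-6)/(-11))*0 = (2*(-6)*(-1/11))*0 = (12/11)*0 = 0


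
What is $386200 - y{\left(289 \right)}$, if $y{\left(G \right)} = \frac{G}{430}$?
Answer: $\frac{166065711}{430} \approx 3.862 \cdot 10^{5}$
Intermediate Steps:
$y{\left(G \right)} = \frac{G}{430}$ ($y{\left(G \right)} = G \frac{1}{430} = \frac{G}{430}$)
$386200 - y{\left(289 \right)} = 386200 - \frac{1}{430} \cdot 289 = 386200 - \frac{289}{430} = \frac{166065711}{430}$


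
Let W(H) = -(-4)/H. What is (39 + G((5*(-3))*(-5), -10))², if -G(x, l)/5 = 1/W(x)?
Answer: 47961/16 ≈ 2997.6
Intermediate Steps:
W(H) = 4/H
G(x, l) = -5*x/4
(39 + G((5*(-3))*(-5), -10))² = (39 - 5*5*(-3)*(-5)/4)² = (39 - (-75)*(-5)/4)² = (39 - 5/4*75)² = (39 - 375/4)² = (-219/4)² = 47961/16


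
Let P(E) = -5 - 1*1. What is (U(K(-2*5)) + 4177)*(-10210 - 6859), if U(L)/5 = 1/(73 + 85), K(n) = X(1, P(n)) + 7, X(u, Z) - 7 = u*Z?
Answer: -11265044999/158 ≈ -7.1298e+7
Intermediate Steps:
P(E) = -6 (P(E) = -5 - 1 = -6)
X(u, Z) = 7 + Z*u (X(u, Z) = 7 + u*Z = 7 + Z*u)
K(n) = 8 (K(n) = (7 - 6*1) + 7 = (7 - 6) + 7 = 1 + 7 = 8)
U(L) = 5/158 (U(L) = 5/(73 + 85) = 5/158)
(U(K(-2*5)) + 4177)*(-10210 - 6859) = (5/158 + 4177)*(-10210 - 6859) = (659971/158)*(-17069) = -11265044999/158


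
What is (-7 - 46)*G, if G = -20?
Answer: 1060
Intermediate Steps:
(-7 - 46)*G = (-7 - 46)*(-20) = -53*(-20) = 1060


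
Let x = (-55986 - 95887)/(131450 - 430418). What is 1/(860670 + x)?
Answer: 298968/257312940433 ≈ 1.1619e-6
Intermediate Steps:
x = 151873/298968 (x = -151873/(-298968) = -151873*(-1/298968) = 151873/298968 ≈ 0.50799)
1/(860670 + x) = 1/(860670 + 151873/298968) = 1/(257312940433/298968) = 298968/257312940433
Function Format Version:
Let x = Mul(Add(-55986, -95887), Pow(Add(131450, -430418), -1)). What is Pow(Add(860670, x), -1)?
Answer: Rational(298968, 257312940433) ≈ 1.1619e-6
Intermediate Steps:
x = Rational(151873, 298968) (x = Mul(-151873, Pow(-298968, -1)) = Mul(-151873, Rational(-1, 298968)) = Rational(151873, 298968) ≈ 0.50799)
Pow(Add(860670, x), -1) = Pow(Add(860670, Rational(151873, 298968)), -1) = Pow(Rational(257312940433, 298968), -1) = Rational(298968, 257312940433)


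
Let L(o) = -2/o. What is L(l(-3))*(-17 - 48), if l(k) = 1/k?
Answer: -390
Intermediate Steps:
L(l(-3))*(-17 - 48) = (-2/(1/(-3)))*(-17 - 48) = -2/(-1/3)*(-65) = -2*(-3)*(-65) = 6*(-65) = -390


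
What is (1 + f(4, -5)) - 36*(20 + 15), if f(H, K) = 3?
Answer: -1256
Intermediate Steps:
(1 + f(4, -5)) - 36*(20 + 15) = (1 + 3) - 36*(20 + 15) = 4 - 36*35 = 4 - 1260 = -1256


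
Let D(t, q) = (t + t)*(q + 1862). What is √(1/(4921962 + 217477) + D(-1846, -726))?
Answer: 3*I*√12309174992859669257/5139439 ≈ 2048.0*I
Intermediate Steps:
D(t, q) = 2*t*(1862 + q) (D(t, q) = (2*t)*(1862 + q) = 2*t*(1862 + q))
√(1/(4921962 + 217477) + D(-1846, -726)) = √(1/(4921962 + 217477) + 2*(-1846)*(1862 - 726)) = √(1/5139439 + 2*(-1846)*1136) = √(1/5139439 - 4194112) = √(-21555382783167/5139439) = 3*I*√12309174992859669257/5139439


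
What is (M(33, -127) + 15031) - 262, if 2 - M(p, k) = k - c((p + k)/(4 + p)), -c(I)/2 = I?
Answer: 551414/37 ≈ 14903.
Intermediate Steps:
c(I) = -2*I
M(p, k) = 2 - k - 2*(k + p)/(4 + p) (M(p, k) = 2 - (k - (-2)*(p + k)/(4 + p)) = 2 - (k - (-2)*(k + p)/(4 + p)) = 2 - (k + 2*(k + p)/(4 + p)) = 2 + (-k - 2*(k + p)/(4 + p)) = 2 - k - 2*(k + p)/(4 + p))
(M(33, -127) + 15031) - 262 = ((8 - 6*(-127) - 1*(-127)*33)/(4 + 33) + 15031) - 262 = ((8 + 762 + 4191)/37 + 15031) - 262 = ((1/37)*4961 + 15031) - 262 = (4961/37 + 15031) - 262 = 561108/37 - 262 = 551414/37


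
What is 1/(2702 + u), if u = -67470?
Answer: -1/64768 ≈ -1.5440e-5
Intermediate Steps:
1/(2702 + u) = 1/(2702 - 67470) = 1/(-64768) = -1/64768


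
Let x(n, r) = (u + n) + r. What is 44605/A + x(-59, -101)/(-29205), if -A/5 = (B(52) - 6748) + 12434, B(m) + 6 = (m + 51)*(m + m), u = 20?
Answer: -17216195/31915224 ≈ -0.53944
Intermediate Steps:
B(m) = -6 + 2*m*(51 + m) (B(m) = -6 + (m + 51)*(m + m) = -6 + (51 + m)*(2*m) = -6 + 2*m*(51 + m))
A = -81960 (A = -5*(((-6 + 2*52² + 102*52) - 6748) + 12434) = -5*(((-6 + 2*2704 + 5304) - 6748) + 12434) = -5*(((-6 + 5408 + 5304) - 6748) + 12434) = -5*((10706 - 6748) + 12434) = -5*(3958 + 12434) = -5*16392 = -81960)
x(n, r) = 20 + n + r (x(n, r) = (20 + n) + r = 20 + n + r)
44605/A + x(-59, -101)/(-29205) = 44605/(-81960) + (20 - 59 - 101)/(-29205) = 44605*(-1/81960) - 140*(-1/29205) = -8921/16392 + 28/5841 = -17216195/31915224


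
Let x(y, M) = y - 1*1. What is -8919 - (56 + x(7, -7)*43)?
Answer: -9233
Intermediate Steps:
x(y, M) = -1 + y (x(y, M) = y - 1 = -1 + y)
-8919 - (56 + x(7, -7)*43) = -8919 - (56 + (-1 + 7)*43) = -8919 - (56 + 6*43) = -8919 - (56 + 258) = -8919 - 1*314 = -8919 - 314 = -9233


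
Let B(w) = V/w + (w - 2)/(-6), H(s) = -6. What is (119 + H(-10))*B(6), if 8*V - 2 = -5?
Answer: -3955/48 ≈ -82.396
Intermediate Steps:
V = -3/8 (V = ¼ + (⅛)*(-5) = ¼ - 5/8 = -3/8 ≈ -0.37500)
B(w) = ⅓ - 3/(8*w) - w/6 (B(w) = -3/(8*w) + (w - 2)/(-6) = -3/(8*w) + (-2 + w)*(-⅙) = -3/(8*w) + (⅓ - w/6) = ⅓ - 3/(8*w) - w/6)
(119 + H(-10))*B(6) = (119 - 6)*(⅓ - 3/8/6 - ⅙*6) = 113*(⅓ - 3/8*⅙ - 1) = 113*(⅓ - 1/16 - 1) = 113*(-35/48) = -3955/48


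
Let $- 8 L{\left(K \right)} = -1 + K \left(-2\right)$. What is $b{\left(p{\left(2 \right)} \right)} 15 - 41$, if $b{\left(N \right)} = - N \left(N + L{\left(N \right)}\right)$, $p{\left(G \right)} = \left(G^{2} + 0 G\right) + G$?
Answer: $- \frac{2909}{4} \approx -727.25$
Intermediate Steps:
$L{\left(K \right)} = \frac{1}{8} + \frac{K}{4}$ ($L{\left(K \right)} = - \frac{-1 + K \left(-2\right)}{8} = - \frac{-1 - 2 K}{8} = \frac{1}{8} + \frac{K}{4}$)
$p{\left(G \right)} = G + G^{2}$ ($p{\left(G \right)} = \left(G^{2} + 0\right) + G = G^{2} + G = G + G^{2}$)
$b{\left(N \right)} = - N \left(\frac{1}{8} + \frac{5 N}{4}\right)$ ($b{\left(N \right)} = - N \left(N + \left(\frac{1}{8} + \frac{N}{4}\right)\right) = - N \left(\frac{1}{8} + \frac{5 N}{4}\right)$)
$b{\left(p{\left(2 \right)} \right)} 15 - 41 = - \frac{2 \left(1 + 2\right) \left(1 + 10 \cdot 2 \left(1 + 2\right)\right)}{8} \cdot 15 - 41 = - \frac{2 \cdot 3 \left(1 + 10 \cdot 2 \cdot 3\right)}{8} \cdot 15 - 41 = \left(- \frac{1}{8}\right) 6 \left(1 + 10 \cdot 6\right) 15 - 41 = \left(- \frac{1}{8}\right) 6 \left(1 + 60\right) 15 - 41 = \left(- \frac{1}{8}\right) 6 \cdot 61 \cdot 15 - 41 = \left(- \frac{183}{4}\right) 15 - 41 = - \frac{2745}{4} - 41 = - \frac{2909}{4}$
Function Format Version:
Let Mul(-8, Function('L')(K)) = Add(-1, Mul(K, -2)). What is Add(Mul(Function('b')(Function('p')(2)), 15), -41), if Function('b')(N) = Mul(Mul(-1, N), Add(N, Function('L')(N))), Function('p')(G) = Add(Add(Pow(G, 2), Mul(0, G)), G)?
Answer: Rational(-2909, 4) ≈ -727.25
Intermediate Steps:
Function('L')(K) = Add(Rational(1, 8), Mul(Rational(1, 4), K)) (Function('L')(K) = Mul(Rational(-1, 8), Add(-1, Mul(K, -2))) = Mul(Rational(-1, 8), Add(-1, Mul(-2, K))) = Add(Rational(1, 8), Mul(Rational(1, 4), K)))
Function('p')(G) = Add(G, Pow(G, 2)) (Function('p')(G) = Add(Add(Pow(G, 2), 0), G) = Add(Pow(G, 2), G) = Add(G, Pow(G, 2)))
Function('b')(N) = Mul(-1, N, Add(Rational(1, 8), Mul(Rational(5, 4), N))) (Function('b')(N) = Mul(Mul(-1, N), Add(N, Add(Rational(1, 8), Mul(Rational(1, 4), N)))) = Mul(Mul(-1, N), Add(Rational(1, 8), Mul(Rational(5, 4), N))) = Mul(-1, N, Add(Rational(1, 8), Mul(Rational(5, 4), N))))
Add(Mul(Function('b')(Function('p')(2)), 15), -41) = Add(Mul(Mul(Rational(-1, 8), Mul(2, Add(1, 2)), Add(1, Mul(10, Mul(2, Add(1, 2))))), 15), -41) = Add(Mul(Mul(Rational(-1, 8), Mul(2, 3), Add(1, Mul(10, Mul(2, 3)))), 15), -41) = Add(Mul(Mul(Rational(-1, 8), 6, Add(1, Mul(10, 6))), 15), -41) = Add(Mul(Mul(Rational(-1, 8), 6, Add(1, 60)), 15), -41) = Add(Mul(Mul(Rational(-1, 8), 6, 61), 15), -41) = Add(Mul(Rational(-183, 4), 15), -41) = Add(Rational(-2745, 4), -41) = Rational(-2909, 4)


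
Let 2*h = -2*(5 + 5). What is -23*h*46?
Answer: 10580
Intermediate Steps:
h = -10 (h = (-2*(5 + 5))/2 = (-2*10)/2 = (1/2)*(-20) = -10)
-23*h*46 = -(-230)*46 = -23*(-460) = 10580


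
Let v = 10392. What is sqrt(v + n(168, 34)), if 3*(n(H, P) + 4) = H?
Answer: 2*sqrt(2611) ≈ 102.20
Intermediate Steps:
n(H, P) = -4 + H/3
sqrt(v + n(168, 34)) = sqrt(10392 + (-4 + (1/3)*168)) = sqrt(10392 + (-4 + 56)) = sqrt(10392 + 52) = sqrt(10444) = 2*sqrt(2611)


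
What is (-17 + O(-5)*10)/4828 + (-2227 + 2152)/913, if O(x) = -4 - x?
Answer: -368491/4407964 ≈ -0.083597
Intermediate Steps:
(-17 + O(-5)*10)/4828 + (-2227 + 2152)/913 = (-17 + (-4 - 1*(-5))*10)/4828 + (-2227 + 2152)/913 = (-17 + (-4 + 5)*10)*(1/4828) - 75*1/913 = (-17 + 1*10)*(1/4828) - 75/913 = (-17 + 10)*(1/4828) - 75/913 = -7*1/4828 - 75/913 = -7/4828 - 75/913 = -368491/4407964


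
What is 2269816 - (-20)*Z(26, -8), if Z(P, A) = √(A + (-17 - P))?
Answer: 2269816 + 20*I*√51 ≈ 2.2698e+6 + 142.83*I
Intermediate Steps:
Z(P, A) = √(-17 + A - P)
2269816 - (-20)*Z(26, -8) = 2269816 - (-20)*√(-17 - 8 - 1*26) = 2269816 - (-20)*√(-17 - 8 - 26) = 2269816 - (-20)*√(-51) = 2269816 - (-20)*I*√51 = 2269816 + 20*I*√51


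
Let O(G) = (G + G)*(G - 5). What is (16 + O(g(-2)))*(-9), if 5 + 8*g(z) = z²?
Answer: -4977/32 ≈ -155.53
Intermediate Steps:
g(z) = -5/8 + z²/8
O(G) = 2*G*(-5 + G) (O(G) = (2*G)*(-5 + G) = 2*G*(-5 + G))
(16 + O(g(-2)))*(-9) = (16 + 2*(-5/8 + (⅛)*(-2)²)*(-5 + (-5/8 + (⅛)*(-2)²)))*(-9) = (16 + 2*(-5/8 + (⅛)*4)*(-5 + (-5/8 + (⅛)*4)))*(-9) = (16 + 2*(-5/8 + ½)*(-5 + (-5/8 + ½)))*(-9) = (16 + 2*(-⅛)*(-5 - ⅛))*(-9) = (16 + 2*(-⅛)*(-41/8))*(-9) = (16 + 41/32)*(-9) = (553/32)*(-9) = -4977/32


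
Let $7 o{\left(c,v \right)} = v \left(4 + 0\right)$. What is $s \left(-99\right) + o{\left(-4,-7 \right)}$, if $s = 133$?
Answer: $-13171$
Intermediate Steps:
$o{\left(c,v \right)} = \frac{4 v}{7}$ ($o{\left(c,v \right)} = \frac{v \left(4 + 0\right)}{7} = \frac{v 4}{7} = \frac{4 v}{7}$)
$s \left(-99\right) + o{\left(-4,-7 \right)} = 133 \left(-99\right) + \frac{4}{7} \left(-7\right) = -13167 - 4 = -13171$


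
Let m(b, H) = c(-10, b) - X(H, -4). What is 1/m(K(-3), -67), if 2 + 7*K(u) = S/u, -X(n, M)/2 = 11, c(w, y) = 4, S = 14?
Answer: 1/26 ≈ 0.038462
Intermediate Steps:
X(n, M) = -22 (X(n, M) = -2*11 = -22)
K(u) = -2/7 + 2/u (K(u) = -2/7 + (14/u)/7 = -2/7 + 2/u)
m(b, H) = 26 (m(b, H) = 4 - 1*(-22) = 4 + 22 = 26)
1/m(K(-3), -67) = 1/26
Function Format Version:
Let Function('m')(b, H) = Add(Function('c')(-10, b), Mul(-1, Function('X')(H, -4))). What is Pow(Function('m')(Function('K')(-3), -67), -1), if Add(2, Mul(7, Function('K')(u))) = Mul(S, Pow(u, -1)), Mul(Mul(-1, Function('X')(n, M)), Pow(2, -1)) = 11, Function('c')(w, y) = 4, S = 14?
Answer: Rational(1, 26) ≈ 0.038462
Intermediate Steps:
Function('X')(n, M) = -22 (Function('X')(n, M) = Mul(-2, 11) = -22)
Function('K')(u) = Add(Rational(-2, 7), Mul(2, Pow(u, -1))) (Function('K')(u) = Add(Rational(-2, 7), Mul(Rational(1, 7), Mul(14, Pow(u, -1)))) = Add(Rational(-2, 7), Mul(2, Pow(u, -1))))
Function('m')(b, H) = 26 (Function('m')(b, H) = Add(4, Mul(-1, -22)) = Add(4, 22) = 26)
Pow(Function('m')(Function('K')(-3), -67), -1) = Pow(26, -1) = Rational(1, 26)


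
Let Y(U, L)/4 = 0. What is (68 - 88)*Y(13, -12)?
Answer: 0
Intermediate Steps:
Y(U, L) = 0 (Y(U, L) = 4*0 = 0)
(68 - 88)*Y(13, -12) = (68 - 88)*0 = -20*0 = 0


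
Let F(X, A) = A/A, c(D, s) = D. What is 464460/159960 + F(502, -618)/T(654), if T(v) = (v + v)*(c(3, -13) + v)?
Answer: 3326138731/1145521548 ≈ 2.9036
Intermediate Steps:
F(X, A) = 1
T(v) = 2*v*(3 + v) (T(v) = (v + v)*(3 + v) = (2*v)*(3 + v) = 2*v*(3 + v))
464460/159960 + F(502, -618)/T(654) = 464460/159960 + 1/(2*654*(3 + 654)) = 464460*(1/159960) + 1/(2*654*657) = 7741/2666 + 1/859356 = 3326138731/1145521548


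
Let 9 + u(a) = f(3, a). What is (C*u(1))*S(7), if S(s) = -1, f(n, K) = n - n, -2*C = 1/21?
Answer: -3/14 ≈ -0.21429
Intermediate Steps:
C = -1/42 (C = -½/21 = -½*1/21 = -1/42 ≈ -0.023810)
f(n, K) = 0
u(a) = -9 (u(a) = -9 + 0 = -9)
(C*u(1))*S(7) = -1/42*(-9)*(-1) = (3/14)*(-1) = -3/14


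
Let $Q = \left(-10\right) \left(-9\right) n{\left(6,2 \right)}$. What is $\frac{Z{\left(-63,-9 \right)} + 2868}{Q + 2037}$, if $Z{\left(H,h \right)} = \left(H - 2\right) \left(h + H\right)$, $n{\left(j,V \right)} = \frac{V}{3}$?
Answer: $\frac{2516}{699} \approx 3.5994$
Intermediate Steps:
$n{\left(j,V \right)} = \frac{V}{3}$ ($n{\left(j,V \right)} = V \frac{1}{3} = \frac{V}{3}$)
$Z{\left(H,h \right)} = \left(-2 + H\right) \left(H + h\right)$
$Q = 60$ ($Q = \left(-10\right) \left(-9\right) \frac{1}{3} \cdot 2 = 90 \cdot \frac{2}{3} = 60$)
$\frac{Z{\left(-63,-9 \right)} + 2868}{Q + 2037} = \frac{\left(\left(-63\right)^{2} - -126 - -18 - -567\right) + 2868}{60 + 2037} = \frac{\left(3969 + 126 + 18 + 567\right) + 2868}{2097} = \left(4680 + 2868\right) \frac{1}{2097} = 7548 \cdot \frac{1}{2097} = \frac{2516}{699}$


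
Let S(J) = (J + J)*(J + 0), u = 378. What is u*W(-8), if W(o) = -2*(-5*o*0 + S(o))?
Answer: -96768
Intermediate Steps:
S(J) = 2*J**2 (S(J) = (2*J)*J = 2*J**2)
W(o) = -4*o**2 (W(o) = -2*(-5*o*0 + 2*o**2) = -2*(0 + 2*o**2) = -4*o**2)
u*W(-8) = 378*(-4*(-8)**2) = 378*(-4*64) = 378*(-256) = -96768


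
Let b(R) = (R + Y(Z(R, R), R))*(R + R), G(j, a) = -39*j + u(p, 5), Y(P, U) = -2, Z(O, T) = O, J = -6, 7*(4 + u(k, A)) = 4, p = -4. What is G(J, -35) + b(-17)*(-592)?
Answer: -2675410/7 ≈ -3.8220e+5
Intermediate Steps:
u(k, A) = -24/7 (u(k, A) = -4 + (⅐)*4 = -4 + 4/7 = -24/7)
G(j, a) = -24/7 - 39*j (G(j, a) = -39*j - 24/7 = -24/7 - 39*j)
b(R) = 2*R*(-2 + R) (b(R) = (R - 2)*(R + R) = (-2 + R)*(2*R) = 2*R*(-2 + R))
G(J, -35) + b(-17)*(-592) = (-24/7 - 39*(-6)) + (2*(-17)*(-2 - 17))*(-592) = (-24/7 + 234) + (2*(-17)*(-19))*(-592) = 1614/7 + 646*(-592) = 1614/7 - 382432 = -2675410/7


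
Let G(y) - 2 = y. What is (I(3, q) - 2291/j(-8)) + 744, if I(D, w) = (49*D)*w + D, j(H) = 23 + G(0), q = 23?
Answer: 100909/25 ≈ 4036.4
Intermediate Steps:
G(y) = 2 + y
j(H) = 25 (j(H) = 23 + (2 + 0) = 23 + 2 = 25)
I(D, w) = D + 49*D*w (I(D, w) = 49*D*w + D = D + 49*D*w)
(I(3, q) - 2291/j(-8)) + 744 = (3*(1 + 49*23) - 2291/25) + 744 = (3*(1 + 1127) - 2291*1/25) + 744 = (3*1128 - 2291/25) + 744 = (3384 - 2291/25) + 744 = 82309/25 + 744 = 100909/25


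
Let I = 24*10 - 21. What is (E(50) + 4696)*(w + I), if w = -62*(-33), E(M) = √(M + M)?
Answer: 10659090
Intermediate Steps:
E(M) = √2*√M (E(M) = √(2*M) = √2*√M)
w = 2046
I = 219 (I = 240 - 21 = 219)
(E(50) + 4696)*(w + I) = (√2*√50 + 4696)*(2046 + 219) = (√2*(5*√2) + 4696)*2265 = (10 + 4696)*2265 = 4706*2265 = 10659090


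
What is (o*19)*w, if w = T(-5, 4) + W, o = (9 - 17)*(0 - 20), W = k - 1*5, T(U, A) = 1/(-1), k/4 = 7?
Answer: 66880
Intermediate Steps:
k = 28 (k = 4*7 = 28)
T(U, A) = -1
W = 23 (W = 28 - 1*5 = 28 - 5 = 23)
o = 160 (o = -8*(-20) = 160)
w = 22 (w = -1 + 23 = 22)
(o*19)*w = (160*19)*22 = 3040*22 = 66880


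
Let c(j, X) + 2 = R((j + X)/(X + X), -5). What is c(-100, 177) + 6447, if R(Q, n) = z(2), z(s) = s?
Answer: 6447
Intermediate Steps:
R(Q, n) = 2
c(j, X) = 0 (c(j, X) = -2 + 2 = 0)
c(-100, 177) + 6447 = 0 + 6447 = 6447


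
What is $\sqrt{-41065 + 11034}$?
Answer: $i \sqrt{30031} \approx 173.29 i$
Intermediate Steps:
$\sqrt{-41065 + 11034} = \sqrt{-30031} = i \sqrt{30031}$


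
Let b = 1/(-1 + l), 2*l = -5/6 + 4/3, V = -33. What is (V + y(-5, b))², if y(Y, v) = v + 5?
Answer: 7744/9 ≈ 860.44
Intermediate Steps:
l = ¼ (l = (-5/6 + 4/3)/2 = (-5*⅙ + 4*(⅓))/2 = (-⅚ + 4/3)/2 = (½)*(½) = ¼ ≈ 0.25000)
b = -4/3 (b = 1/(-1 + ¼) = 1/(-¾) = -4/3 ≈ -1.3333)
y(Y, v) = 5 + v
(V + y(-5, b))² = (-33 + (5 - 4/3))² = (-33 + 11/3)² = (-88/3)² = 7744/9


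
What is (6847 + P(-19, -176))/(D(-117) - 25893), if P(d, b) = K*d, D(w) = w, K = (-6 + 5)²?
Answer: -1138/4335 ≈ -0.26251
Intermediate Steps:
K = 1 (K = (-1)² = 1)
P(d, b) = d (P(d, b) = 1*d = d)
(6847 + P(-19, -176))/(D(-117) - 25893) = (6847 - 19)/(-117 - 25893) = 6828/(-26010) = 6828*(-1/26010) = -1138/4335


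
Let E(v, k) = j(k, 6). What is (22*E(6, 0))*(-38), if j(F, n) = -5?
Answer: 4180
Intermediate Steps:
E(v, k) = -5
(22*E(6, 0))*(-38) = (22*(-5))*(-38) = -110*(-38) = 4180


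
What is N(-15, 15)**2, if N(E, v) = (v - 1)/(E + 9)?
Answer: 49/9 ≈ 5.4444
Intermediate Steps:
N(E, v) = (-1 + v)/(9 + E)
N(-15, 15)**2 = ((-1 + 15)/(9 - 15))**2 = (14/(-6))**2 = (-1/6*14)**2 = (-7/3)**2 = 49/9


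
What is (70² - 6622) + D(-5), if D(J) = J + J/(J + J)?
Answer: -3453/2 ≈ -1726.5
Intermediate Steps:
D(J) = ½ + J (D(J) = J + J/((2*J)) = J + (1/(2*J))*J = J + ½ = ½ + J)
(70² - 6622) + D(-5) = (70² - 6622) + (½ - 5) = (4900 - 6622) - 9/2 = -1722 - 9/2 = -3453/2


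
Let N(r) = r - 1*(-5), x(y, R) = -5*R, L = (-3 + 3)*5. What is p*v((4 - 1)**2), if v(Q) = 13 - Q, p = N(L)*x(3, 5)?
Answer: -500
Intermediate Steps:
L = 0 (L = 0*5 = 0)
N(r) = 5 + r (N(r) = r + 5 = 5 + r)
p = -125 (p = (5 + 0)*(-5*5) = 5*(-25) = -125)
p*v((4 - 1)**2) = -125*(13 - (4 - 1)**2) = -125*(13 - 1*3**2) = -125*(13 - 1*9) = -125*(13 - 9) = -125*4 = -500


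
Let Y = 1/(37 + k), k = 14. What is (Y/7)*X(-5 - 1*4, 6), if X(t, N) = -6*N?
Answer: -12/119 ≈ -0.10084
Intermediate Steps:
Y = 1/51 (Y = 1/(37 + 14) = 1/51 ≈ 0.019608)
(Y/7)*X(-5 - 1*4, 6) = ((1/51)/7)*(-6*6) = ((⅐)*(1/51))*(-36) = (1/357)*(-36) = -12/119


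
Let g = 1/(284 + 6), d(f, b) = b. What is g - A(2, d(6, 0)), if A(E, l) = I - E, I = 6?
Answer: -1159/290 ≈ -3.9966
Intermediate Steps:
g = 1/290 ≈ 0.0034483
A(E, l) = 6 - E
g - A(2, d(6, 0)) = 1/290 - (6 - 1*2) = 1/290 - (6 - 2) = 1/290 - 1*4 = 1/290 - 4 = -1159/290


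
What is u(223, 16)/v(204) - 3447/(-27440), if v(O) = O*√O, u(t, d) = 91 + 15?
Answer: 3447/27440 + 53*√51/10404 ≈ 0.16200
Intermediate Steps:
u(t, d) = 106
v(O) = O^(3/2)
u(223, 16)/v(204) - 3447/(-27440) = 106/(204^(3/2)) - 3447/(-27440) = 106/((408*√51)) - 3447*(-1/27440) = 106*(√51/20808) + 3447/27440 = 53*√51/10404 + 3447/27440 = 3447/27440 + 53*√51/10404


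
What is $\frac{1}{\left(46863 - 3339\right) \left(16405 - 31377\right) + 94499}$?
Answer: $- \frac{1}{651546829} \approx -1.5348 \cdot 10^{-9}$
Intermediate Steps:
$\frac{1}{\left(46863 - 3339\right) \left(16405 - 31377\right) + 94499} = \frac{1}{43524 \left(-14972\right) + 94499} = \frac{1}{-651641328 + 94499} = \frac{1}{-651546829} = - \frac{1}{651546829}$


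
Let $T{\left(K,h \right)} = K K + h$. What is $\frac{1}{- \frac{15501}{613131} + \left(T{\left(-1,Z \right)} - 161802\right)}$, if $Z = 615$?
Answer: $- \frac{204377}{32942716289} \approx -6.204 \cdot 10^{-6}$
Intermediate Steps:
$T{\left(K,h \right)} = h + K^{2}$ ($T{\left(K,h \right)} = K^{2} + h = h + K^{2}$)
$\frac{1}{- \frac{15501}{613131} + \left(T{\left(-1,Z \right)} - 161802\right)} = \frac{1}{- \frac{15501}{613131} - \left(161187 - 1\right)} = \frac{1}{\left(-15501\right) \frac{1}{613131} + \left(\left(615 + 1\right) - 161802\right)} = \frac{1}{- \frac{5167}{204377} + \left(616 - 161802\right)} = \frac{1}{- \frac{5167}{204377} - 161186} = \frac{1}{- \frac{32942716289}{204377}} = - \frac{204377}{32942716289}$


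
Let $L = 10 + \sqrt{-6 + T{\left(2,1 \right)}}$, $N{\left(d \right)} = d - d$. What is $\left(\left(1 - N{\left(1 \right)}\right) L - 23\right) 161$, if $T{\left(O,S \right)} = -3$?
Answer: $-2093 + 483 i \approx -2093.0 + 483.0 i$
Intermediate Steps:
$N{\left(d \right)} = 0$
$L = 10 + 3 i$ ($L = 10 + \sqrt{-6 - 3} = 10 + \sqrt{-9} = 10 + 3 i \approx 10.0 + 3.0 i$)
$\left(\left(1 - N{\left(1 \right)}\right) L - 23\right) 161 = \left(\left(1 - 0\right) \left(10 + 3 i\right) - 23\right) 161 = \left(\left(1 + 0\right) \left(10 + 3 i\right) - 23\right) 161 = \left(1 \left(10 + 3 i\right) - 23\right) 161 = \left(\left(10 + 3 i\right) - 23\right) 161 = \left(-13 + 3 i\right) 161 = -2093 + 483 i$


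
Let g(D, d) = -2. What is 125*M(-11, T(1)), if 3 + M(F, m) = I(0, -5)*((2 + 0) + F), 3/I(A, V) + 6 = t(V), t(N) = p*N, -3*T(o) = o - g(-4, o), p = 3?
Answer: -1500/7 ≈ -214.29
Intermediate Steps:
T(o) = -⅔ - o/3 (T(o) = -(o - 1*(-2))/3 = -(o + 2)/3 = -(2 + o)/3 = -⅔ - o/3)
t(N) = 3*N
I(A, V) = 3/(-6 + 3*V)
M(F, m) = -23/7 - F/7 (M(F, m) = -3 + ((2 + 0) + F)/(-2 - 5) = -3 + (2 + F)/(-7) = -3 - (2 + F)/7 = -3 + (-2/7 - F/7) = -23/7 - F/7)
125*M(-11, T(1)) = 125*(-23/7 - ⅐*(-11)) = 125*(-23/7 + 11/7) = 125*(-12/7) = -1500/7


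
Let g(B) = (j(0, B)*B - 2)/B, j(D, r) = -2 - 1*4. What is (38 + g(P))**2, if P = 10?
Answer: 25281/25 ≈ 1011.2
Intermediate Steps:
j(D, r) = -6 (j(D, r) = -2 - 4 = -6)
g(B) = (-2 - 6*B)/B (g(B) = (-6*B - 2)/B = (-2 - 6*B)/B)
(38 + g(P))**2 = (38 + (-6 - 2/10))**2 = (38 + (-6 - 2*1/10))**2 = (38 + (-6 - 1/5))**2 = (38 - 31/5)**2 = (159/5)**2 = 25281/25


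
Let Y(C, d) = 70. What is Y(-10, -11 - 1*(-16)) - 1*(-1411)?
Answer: 1481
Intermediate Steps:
Y(-10, -11 - 1*(-16)) - 1*(-1411) = 70 - 1*(-1411) = 70 + 1411 = 1481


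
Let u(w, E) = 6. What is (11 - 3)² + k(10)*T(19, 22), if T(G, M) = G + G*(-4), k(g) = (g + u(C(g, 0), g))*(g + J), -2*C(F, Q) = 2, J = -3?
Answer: -6320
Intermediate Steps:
C(F, Q) = -1 (C(F, Q) = -½*2 = -1)
k(g) = (-3 + g)*(6 + g) (k(g) = (g + 6)*(g - 3) = (6 + g)*(-3 + g) = (-3 + g)*(6 + g))
T(G, M) = -3*G (T(G, M) = G - 4*G = -3*G)
(11 - 3)² + k(10)*T(19, 22) = (11 - 3)² + (-18 + 10² + 3*10)*(-3*19) = 8² + (-18 + 100 + 30)*(-57) = 64 + 112*(-57) = 64 - 6384 = -6320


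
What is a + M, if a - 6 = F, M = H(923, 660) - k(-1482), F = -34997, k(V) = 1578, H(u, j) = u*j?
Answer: 572611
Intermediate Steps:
H(u, j) = j*u
M = 607602 (M = 660*923 - 1*1578 = 609180 - 1578 = 607602)
a = -34991 (a = 6 - 34997 = -34991)
a + M = -34991 + 607602 = 572611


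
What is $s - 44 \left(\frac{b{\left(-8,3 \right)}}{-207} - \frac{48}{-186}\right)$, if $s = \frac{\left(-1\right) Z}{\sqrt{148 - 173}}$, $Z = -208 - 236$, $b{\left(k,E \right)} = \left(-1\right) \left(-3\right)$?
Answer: $- \frac{22924}{2139} - \frac{444 i}{5} \approx -10.717 - 88.8 i$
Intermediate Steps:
$b{\left(k,E \right)} = 3$
$Z = -444$ ($Z = -208 - 236 = -444$)
$s = - \frac{444 i}{5}$ ($s = \frac{\left(-1\right) \left(-444\right)}{\sqrt{148 - 173}} = \frac{444}{\sqrt{-25}} = \frac{444}{5 i} = 444 \left(- \frac{i}{5}\right) = - \frac{444 i}{5} \approx - 88.8 i$)
$s - 44 \left(\frac{b{\left(-8,3 \right)}}{-207} - \frac{48}{-186}\right) = - \frac{444 i}{5} - 44 \left(\frac{3}{-207} - \frac{48}{-186}\right) = - \frac{444 i}{5} - 44 \left(3 \left(- \frac{1}{207}\right) - - \frac{8}{31}\right) = - \frac{444 i}{5} - 44 \left(- \frac{1}{69} + \frac{8}{31}\right) = - \frac{444 i}{5} - \frac{22924}{2139} = - \frac{22924}{2139} - \frac{444 i}{5}$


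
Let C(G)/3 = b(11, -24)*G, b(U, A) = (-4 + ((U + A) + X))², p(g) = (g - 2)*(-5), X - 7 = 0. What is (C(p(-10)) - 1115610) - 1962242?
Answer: -3059852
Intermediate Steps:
X = 7 (X = 7 + 0 = 7)
p(g) = 10 - 5*g (p(g) = (-2 + g)*(-5) = 10 - 5*g)
b(U, A) = (3 + A + U)² (b(U, A) = (-4 + ((U + A) + 7))² = (-4 + ((A + U) + 7))² = (-4 + (7 + A + U))² = (3 + A + U)²)
C(G) = 300*G (C(G) = 3*((3 - 24 + 11)²*G) = 3*((-10)²*G) = 3*(100*G) = 300*G)
(C(p(-10)) - 1115610) - 1962242 = (300*(10 - 5*(-10)) - 1115610) - 1962242 = (300*(10 + 50) - 1115610) - 1962242 = (300*60 - 1115610) - 1962242 = (18000 - 1115610) - 1962242 = -1097610 - 1962242 = -3059852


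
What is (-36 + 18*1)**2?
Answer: 324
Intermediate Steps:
(-36 + 18*1)**2 = (-36 + 18)**2 = (-18)**2 = 324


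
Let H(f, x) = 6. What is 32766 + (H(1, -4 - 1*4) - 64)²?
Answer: 36130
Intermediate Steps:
32766 + (H(1, -4 - 1*4) - 64)² = 32766 + (6 - 64)² = 32766 + (-58)² = 32766 + 3364 = 36130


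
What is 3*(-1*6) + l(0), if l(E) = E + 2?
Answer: -16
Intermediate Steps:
l(E) = 2 + E
3*(-1*6) + l(0) = 3*(-1*6) + (2 + 0) = 3*(-6) + 2 = -18 + 2 = -16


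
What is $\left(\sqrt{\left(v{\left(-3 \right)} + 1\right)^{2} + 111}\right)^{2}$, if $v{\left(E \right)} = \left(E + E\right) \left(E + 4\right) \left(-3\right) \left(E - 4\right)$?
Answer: $15736$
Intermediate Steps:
$v{\left(E \right)} = - 6 E \left(-4 + E\right) \left(4 + E\right)$ ($v{\left(E \right)} = 2 E \left(4 + E\right) \left(-3\right) \left(-4 + E\right) = - 6 E \left(4 + E\right) \left(-4 + E\right) = - 6 E \left(-4 + E\right) \left(4 + E\right)$)
$\left(\sqrt{\left(v{\left(-3 \right)} + 1\right)^{2} + 111}\right)^{2} = \left(\sqrt{\left(6 \left(-3\right) \left(16 - \left(-3\right)^{2}\right) + 1\right)^{2} + 111}\right)^{2} = \left(\sqrt{\left(6 \left(-3\right) \left(16 - 9\right) + 1\right)^{2} + 111}\right)^{2} = \left(\sqrt{\left(6 \left(-3\right) 7 + 1\right)^{2} + 111}\right)^{2} = \left(\sqrt{\left(-126 + 1\right)^{2} + 111}\right)^{2} = \left(\sqrt{\left(-125\right)^{2} + 111}\right)^{2} = \left(\sqrt{15625 + 111}\right)^{2} = \left(\sqrt{15736}\right)^{2} = \left(2 \sqrt{3934}\right)^{2} = 15736$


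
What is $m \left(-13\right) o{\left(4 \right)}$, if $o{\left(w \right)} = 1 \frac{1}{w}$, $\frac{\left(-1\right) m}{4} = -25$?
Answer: $-325$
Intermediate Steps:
$m = 100$ ($m = \left(-4\right) \left(-25\right) = 100$)
$o{\left(w \right)} = \frac{1}{w}$
$m \left(-13\right) o{\left(4 \right)} = \frac{100 \left(-13\right)}{4} = \left(-1300\right) \frac{1}{4} = -325$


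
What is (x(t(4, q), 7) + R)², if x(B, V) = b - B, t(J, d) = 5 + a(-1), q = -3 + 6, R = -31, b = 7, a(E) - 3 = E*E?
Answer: 1089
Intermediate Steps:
a(E) = 3 + E² (a(E) = 3 + E*E = 3 + E²)
q = 3
t(J, d) = 9 (t(J, d) = 5 + (3 + (-1)²) = 5 + (3 + 1) = 5 + 4 = 9)
x(B, V) = 7 - B
(x(t(4, q), 7) + R)² = ((7 - 1*9) - 31)² = ((7 - 9) - 31)² = (-2 - 31)² = (-33)² = 1089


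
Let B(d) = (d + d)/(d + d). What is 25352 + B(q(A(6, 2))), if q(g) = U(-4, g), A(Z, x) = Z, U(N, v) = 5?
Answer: 25353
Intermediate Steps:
q(g) = 5
B(d) = 1 (B(d) = (2*d)/((2*d)) = (2*d)*(1/(2*d)) = 1)
25352 + B(q(A(6, 2))) = 25352 + 1 = 25353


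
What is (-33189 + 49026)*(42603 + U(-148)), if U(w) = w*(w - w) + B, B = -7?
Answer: 674592852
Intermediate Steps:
U(w) = -7 (U(w) = w*(w - w) - 7 = w*0 - 7 = 0 - 7 = -7)
(-33189 + 49026)*(42603 + U(-148)) = (-33189 + 49026)*(42603 - 7) = 15837*42596 = 674592852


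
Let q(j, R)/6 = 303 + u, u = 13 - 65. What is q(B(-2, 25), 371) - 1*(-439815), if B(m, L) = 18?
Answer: 441321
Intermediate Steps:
u = -52
q(j, R) = 1506 (q(j, R) = 6*(303 - 52) = 6*251 = 1506)
q(B(-2, 25), 371) - 1*(-439815) = 1506 - 1*(-439815) = 1506 + 439815 = 441321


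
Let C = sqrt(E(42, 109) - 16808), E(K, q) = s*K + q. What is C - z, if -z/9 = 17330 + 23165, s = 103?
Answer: 364455 + I*sqrt(12373) ≈ 3.6446e+5 + 111.23*I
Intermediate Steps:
E(K, q) = q + 103*K (E(K, q) = 103*K + q = q + 103*K)
z = -364455 (z = -9*(17330 + 23165) = -9*40495 = -364455)
C = I*sqrt(12373) (C = sqrt((109 + 103*42) - 16808) = sqrt((109 + 4326) - 16808) = sqrt(4435 - 16808) = sqrt(-12373) = I*sqrt(12373) ≈ 111.23*I)
C - z = I*sqrt(12373) - 1*(-364455) = I*sqrt(12373) + 364455 = 364455 + I*sqrt(12373)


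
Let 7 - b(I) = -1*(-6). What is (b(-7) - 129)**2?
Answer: 16384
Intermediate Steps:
b(I) = 1 (b(I) = 7 - (-1)*(-6) = 7 - 1*6 = 7 - 6 = 1)
(b(-7) - 129)**2 = (1 - 129)**2 = (-128)**2 = 16384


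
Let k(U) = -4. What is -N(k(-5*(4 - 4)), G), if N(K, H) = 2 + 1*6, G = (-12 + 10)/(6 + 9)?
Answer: -8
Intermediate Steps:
G = -2/15 ≈ -0.13333
N(K, H) = 8 (N(K, H) = 2 + 6 = 8)
-N(k(-5*(4 - 4)), G) = -1*8 = -8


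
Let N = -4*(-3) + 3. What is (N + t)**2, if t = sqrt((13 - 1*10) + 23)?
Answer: (15 + sqrt(26))**2 ≈ 403.97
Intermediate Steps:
N = 15 (N = 12 + 3 = 15)
t = sqrt(26) (t = sqrt((13 - 10) + 23) = sqrt(3 + 23) = sqrt(26) ≈ 5.0990)
(N + t)**2 = (15 + sqrt(26))**2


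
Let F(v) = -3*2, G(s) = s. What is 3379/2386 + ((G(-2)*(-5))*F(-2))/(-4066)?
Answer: 6941087/4850738 ≈ 1.4309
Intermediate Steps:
F(v) = -6
3379/2386 + ((G(-2)*(-5))*F(-2))/(-4066) = 3379/2386 + (-2*(-5)*(-6))/(-4066) = 3379*(1/2386) + (10*(-6))*(-1/4066) = 3379/2386 - 60*(-1/4066) = 3379/2386 + 30/2033 = 6941087/4850738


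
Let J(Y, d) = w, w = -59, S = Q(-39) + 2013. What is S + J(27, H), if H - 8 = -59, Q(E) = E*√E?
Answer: 1954 - 39*I*√39 ≈ 1954.0 - 243.55*I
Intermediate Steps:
Q(E) = E^(3/2)
H = -51 (H = 8 - 59 = -51)
S = 2013 - 39*I*√39 (S = (-39)^(3/2) + 2013 = -39*I*√39 + 2013 = 2013 - 39*I*√39 ≈ 2013.0 - 243.55*I)
J(Y, d) = -59
S + J(27, H) = (2013 - 39*I*√39) - 59 = 1954 - 39*I*√39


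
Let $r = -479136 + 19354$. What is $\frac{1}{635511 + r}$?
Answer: $\frac{1}{175729} \approx 5.6906 \cdot 10^{-6}$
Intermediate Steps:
$r = -459782$
$\frac{1}{635511 + r} = \frac{1}{635511 - 459782} = \frac{1}{175729}$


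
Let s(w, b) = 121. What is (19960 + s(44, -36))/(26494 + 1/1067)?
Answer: 21426427/28269099 ≈ 0.75795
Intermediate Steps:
(19960 + s(44, -36))/(26494 + 1/1067) = (19960 + 121)/(26494 + 1/1067) = 20081/(26494 + 1/1067) = 20081/(28269099/1067) = 20081*(1067/28269099) = 21426427/28269099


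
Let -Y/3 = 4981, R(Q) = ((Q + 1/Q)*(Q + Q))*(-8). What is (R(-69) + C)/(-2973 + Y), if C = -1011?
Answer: 77203/17916 ≈ 4.3092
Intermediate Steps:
R(Q) = -16*Q*(Q + 1/Q) (R(Q) = ((Q + 1/Q)*(2*Q))*(-8) = (2*Q*(Q + 1/Q))*(-8) = -16*Q*(Q + 1/Q))
Y = -14943 (Y = -3*4981 = -14943)
(R(-69) + C)/(-2973 + Y) = ((-16 - 16*(-69)²) - 1011)/(-2973 - 14943) = ((-16 - 16*4761) - 1011)/(-17916) = ((-16 - 76176) - 1011)*(-1/17916) = (-76192 - 1011)*(-1/17916) = -77203*(-1/17916) = 77203/17916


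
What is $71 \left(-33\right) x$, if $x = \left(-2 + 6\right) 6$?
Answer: $-56232$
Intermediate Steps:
$x = 24$ ($x = 4 \cdot 6 = 24$)
$71 \left(-33\right) x = 71 \left(-33\right) 24 = \left(-2343\right) 24 = -56232$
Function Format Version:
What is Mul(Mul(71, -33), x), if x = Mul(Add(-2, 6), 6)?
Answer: -56232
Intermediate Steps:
x = 24 (x = Mul(4, 6) = 24)
Mul(Mul(71, -33), x) = Mul(Mul(71, -33), 24) = Mul(-2343, 24) = -56232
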